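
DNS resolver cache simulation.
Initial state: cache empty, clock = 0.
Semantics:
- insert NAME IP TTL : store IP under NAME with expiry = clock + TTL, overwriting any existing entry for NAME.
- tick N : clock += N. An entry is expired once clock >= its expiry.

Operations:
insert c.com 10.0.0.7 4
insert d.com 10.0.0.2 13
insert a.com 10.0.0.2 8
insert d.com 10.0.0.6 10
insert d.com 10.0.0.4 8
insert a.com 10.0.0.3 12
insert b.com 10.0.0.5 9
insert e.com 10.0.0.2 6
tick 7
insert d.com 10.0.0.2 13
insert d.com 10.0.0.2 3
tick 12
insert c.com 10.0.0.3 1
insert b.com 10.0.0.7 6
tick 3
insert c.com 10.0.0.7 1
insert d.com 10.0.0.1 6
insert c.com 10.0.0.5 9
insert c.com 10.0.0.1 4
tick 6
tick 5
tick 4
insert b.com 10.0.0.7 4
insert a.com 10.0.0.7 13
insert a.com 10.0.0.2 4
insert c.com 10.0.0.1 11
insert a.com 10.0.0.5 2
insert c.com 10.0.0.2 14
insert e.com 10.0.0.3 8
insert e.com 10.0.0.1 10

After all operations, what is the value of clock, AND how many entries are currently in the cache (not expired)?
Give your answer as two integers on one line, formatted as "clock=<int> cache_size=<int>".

Answer: clock=37 cache_size=4

Derivation:
Op 1: insert c.com -> 10.0.0.7 (expiry=0+4=4). clock=0
Op 2: insert d.com -> 10.0.0.2 (expiry=0+13=13). clock=0
Op 3: insert a.com -> 10.0.0.2 (expiry=0+8=8). clock=0
Op 4: insert d.com -> 10.0.0.6 (expiry=0+10=10). clock=0
Op 5: insert d.com -> 10.0.0.4 (expiry=0+8=8). clock=0
Op 6: insert a.com -> 10.0.0.3 (expiry=0+12=12). clock=0
Op 7: insert b.com -> 10.0.0.5 (expiry=0+9=9). clock=0
Op 8: insert e.com -> 10.0.0.2 (expiry=0+6=6). clock=0
Op 9: tick 7 -> clock=7. purged={c.com,e.com}
Op 10: insert d.com -> 10.0.0.2 (expiry=7+13=20). clock=7
Op 11: insert d.com -> 10.0.0.2 (expiry=7+3=10). clock=7
Op 12: tick 12 -> clock=19. purged={a.com,b.com,d.com}
Op 13: insert c.com -> 10.0.0.3 (expiry=19+1=20). clock=19
Op 14: insert b.com -> 10.0.0.7 (expiry=19+6=25). clock=19
Op 15: tick 3 -> clock=22. purged={c.com}
Op 16: insert c.com -> 10.0.0.7 (expiry=22+1=23). clock=22
Op 17: insert d.com -> 10.0.0.1 (expiry=22+6=28). clock=22
Op 18: insert c.com -> 10.0.0.5 (expiry=22+9=31). clock=22
Op 19: insert c.com -> 10.0.0.1 (expiry=22+4=26). clock=22
Op 20: tick 6 -> clock=28. purged={b.com,c.com,d.com}
Op 21: tick 5 -> clock=33.
Op 22: tick 4 -> clock=37.
Op 23: insert b.com -> 10.0.0.7 (expiry=37+4=41). clock=37
Op 24: insert a.com -> 10.0.0.7 (expiry=37+13=50). clock=37
Op 25: insert a.com -> 10.0.0.2 (expiry=37+4=41). clock=37
Op 26: insert c.com -> 10.0.0.1 (expiry=37+11=48). clock=37
Op 27: insert a.com -> 10.0.0.5 (expiry=37+2=39). clock=37
Op 28: insert c.com -> 10.0.0.2 (expiry=37+14=51). clock=37
Op 29: insert e.com -> 10.0.0.3 (expiry=37+8=45). clock=37
Op 30: insert e.com -> 10.0.0.1 (expiry=37+10=47). clock=37
Final clock = 37
Final cache (unexpired): {a.com,b.com,c.com,e.com} -> size=4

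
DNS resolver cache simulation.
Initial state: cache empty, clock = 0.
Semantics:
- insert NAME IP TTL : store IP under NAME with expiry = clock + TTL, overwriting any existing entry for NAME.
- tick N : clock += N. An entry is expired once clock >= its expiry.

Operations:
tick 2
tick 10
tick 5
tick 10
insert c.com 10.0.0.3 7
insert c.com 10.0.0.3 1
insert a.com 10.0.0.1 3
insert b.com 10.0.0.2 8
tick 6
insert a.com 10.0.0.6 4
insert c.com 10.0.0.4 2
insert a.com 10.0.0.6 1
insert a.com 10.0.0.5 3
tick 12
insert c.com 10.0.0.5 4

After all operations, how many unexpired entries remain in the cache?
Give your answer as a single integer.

Op 1: tick 2 -> clock=2.
Op 2: tick 10 -> clock=12.
Op 3: tick 5 -> clock=17.
Op 4: tick 10 -> clock=27.
Op 5: insert c.com -> 10.0.0.3 (expiry=27+7=34). clock=27
Op 6: insert c.com -> 10.0.0.3 (expiry=27+1=28). clock=27
Op 7: insert a.com -> 10.0.0.1 (expiry=27+3=30). clock=27
Op 8: insert b.com -> 10.0.0.2 (expiry=27+8=35). clock=27
Op 9: tick 6 -> clock=33. purged={a.com,c.com}
Op 10: insert a.com -> 10.0.0.6 (expiry=33+4=37). clock=33
Op 11: insert c.com -> 10.0.0.4 (expiry=33+2=35). clock=33
Op 12: insert a.com -> 10.0.0.6 (expiry=33+1=34). clock=33
Op 13: insert a.com -> 10.0.0.5 (expiry=33+3=36). clock=33
Op 14: tick 12 -> clock=45. purged={a.com,b.com,c.com}
Op 15: insert c.com -> 10.0.0.5 (expiry=45+4=49). clock=45
Final cache (unexpired): {c.com} -> size=1

Answer: 1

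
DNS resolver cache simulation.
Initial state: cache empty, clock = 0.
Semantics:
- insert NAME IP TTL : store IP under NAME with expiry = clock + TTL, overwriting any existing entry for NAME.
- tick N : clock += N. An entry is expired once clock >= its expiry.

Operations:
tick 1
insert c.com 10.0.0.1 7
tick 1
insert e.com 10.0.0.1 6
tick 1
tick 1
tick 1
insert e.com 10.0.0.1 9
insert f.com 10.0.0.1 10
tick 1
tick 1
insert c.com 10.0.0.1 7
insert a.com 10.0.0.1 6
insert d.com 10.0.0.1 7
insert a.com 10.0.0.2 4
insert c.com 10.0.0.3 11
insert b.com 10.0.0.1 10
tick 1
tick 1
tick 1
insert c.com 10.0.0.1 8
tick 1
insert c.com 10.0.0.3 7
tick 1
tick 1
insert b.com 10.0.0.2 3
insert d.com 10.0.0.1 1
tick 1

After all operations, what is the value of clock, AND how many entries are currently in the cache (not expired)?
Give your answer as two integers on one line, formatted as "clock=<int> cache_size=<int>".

Op 1: tick 1 -> clock=1.
Op 2: insert c.com -> 10.0.0.1 (expiry=1+7=8). clock=1
Op 3: tick 1 -> clock=2.
Op 4: insert e.com -> 10.0.0.1 (expiry=2+6=8). clock=2
Op 5: tick 1 -> clock=3.
Op 6: tick 1 -> clock=4.
Op 7: tick 1 -> clock=5.
Op 8: insert e.com -> 10.0.0.1 (expiry=5+9=14). clock=5
Op 9: insert f.com -> 10.0.0.1 (expiry=5+10=15). clock=5
Op 10: tick 1 -> clock=6.
Op 11: tick 1 -> clock=7.
Op 12: insert c.com -> 10.0.0.1 (expiry=7+7=14). clock=7
Op 13: insert a.com -> 10.0.0.1 (expiry=7+6=13). clock=7
Op 14: insert d.com -> 10.0.0.1 (expiry=7+7=14). clock=7
Op 15: insert a.com -> 10.0.0.2 (expiry=7+4=11). clock=7
Op 16: insert c.com -> 10.0.0.3 (expiry=7+11=18). clock=7
Op 17: insert b.com -> 10.0.0.1 (expiry=7+10=17). clock=7
Op 18: tick 1 -> clock=8.
Op 19: tick 1 -> clock=9.
Op 20: tick 1 -> clock=10.
Op 21: insert c.com -> 10.0.0.1 (expiry=10+8=18). clock=10
Op 22: tick 1 -> clock=11. purged={a.com}
Op 23: insert c.com -> 10.0.0.3 (expiry=11+7=18). clock=11
Op 24: tick 1 -> clock=12.
Op 25: tick 1 -> clock=13.
Op 26: insert b.com -> 10.0.0.2 (expiry=13+3=16). clock=13
Op 27: insert d.com -> 10.0.0.1 (expiry=13+1=14). clock=13
Op 28: tick 1 -> clock=14. purged={d.com,e.com}
Final clock = 14
Final cache (unexpired): {b.com,c.com,f.com} -> size=3

Answer: clock=14 cache_size=3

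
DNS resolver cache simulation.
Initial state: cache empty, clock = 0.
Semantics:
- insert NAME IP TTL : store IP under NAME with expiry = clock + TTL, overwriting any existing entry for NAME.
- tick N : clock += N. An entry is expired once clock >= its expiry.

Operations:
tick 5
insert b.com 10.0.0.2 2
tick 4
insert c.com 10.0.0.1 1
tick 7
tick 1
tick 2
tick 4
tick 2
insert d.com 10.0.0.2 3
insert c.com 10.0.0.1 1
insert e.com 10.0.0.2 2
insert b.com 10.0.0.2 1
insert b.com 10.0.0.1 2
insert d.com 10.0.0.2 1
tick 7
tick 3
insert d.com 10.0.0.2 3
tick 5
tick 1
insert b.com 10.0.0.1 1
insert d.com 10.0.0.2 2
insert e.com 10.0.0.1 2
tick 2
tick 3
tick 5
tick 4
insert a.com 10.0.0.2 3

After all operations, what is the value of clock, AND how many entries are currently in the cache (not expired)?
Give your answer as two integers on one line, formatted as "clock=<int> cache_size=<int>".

Answer: clock=55 cache_size=1

Derivation:
Op 1: tick 5 -> clock=5.
Op 2: insert b.com -> 10.0.0.2 (expiry=5+2=7). clock=5
Op 3: tick 4 -> clock=9. purged={b.com}
Op 4: insert c.com -> 10.0.0.1 (expiry=9+1=10). clock=9
Op 5: tick 7 -> clock=16. purged={c.com}
Op 6: tick 1 -> clock=17.
Op 7: tick 2 -> clock=19.
Op 8: tick 4 -> clock=23.
Op 9: tick 2 -> clock=25.
Op 10: insert d.com -> 10.0.0.2 (expiry=25+3=28). clock=25
Op 11: insert c.com -> 10.0.0.1 (expiry=25+1=26). clock=25
Op 12: insert e.com -> 10.0.0.2 (expiry=25+2=27). clock=25
Op 13: insert b.com -> 10.0.0.2 (expiry=25+1=26). clock=25
Op 14: insert b.com -> 10.0.0.1 (expiry=25+2=27). clock=25
Op 15: insert d.com -> 10.0.0.2 (expiry=25+1=26). clock=25
Op 16: tick 7 -> clock=32. purged={b.com,c.com,d.com,e.com}
Op 17: tick 3 -> clock=35.
Op 18: insert d.com -> 10.0.0.2 (expiry=35+3=38). clock=35
Op 19: tick 5 -> clock=40. purged={d.com}
Op 20: tick 1 -> clock=41.
Op 21: insert b.com -> 10.0.0.1 (expiry=41+1=42). clock=41
Op 22: insert d.com -> 10.0.0.2 (expiry=41+2=43). clock=41
Op 23: insert e.com -> 10.0.0.1 (expiry=41+2=43). clock=41
Op 24: tick 2 -> clock=43. purged={b.com,d.com,e.com}
Op 25: tick 3 -> clock=46.
Op 26: tick 5 -> clock=51.
Op 27: tick 4 -> clock=55.
Op 28: insert a.com -> 10.0.0.2 (expiry=55+3=58). clock=55
Final clock = 55
Final cache (unexpired): {a.com} -> size=1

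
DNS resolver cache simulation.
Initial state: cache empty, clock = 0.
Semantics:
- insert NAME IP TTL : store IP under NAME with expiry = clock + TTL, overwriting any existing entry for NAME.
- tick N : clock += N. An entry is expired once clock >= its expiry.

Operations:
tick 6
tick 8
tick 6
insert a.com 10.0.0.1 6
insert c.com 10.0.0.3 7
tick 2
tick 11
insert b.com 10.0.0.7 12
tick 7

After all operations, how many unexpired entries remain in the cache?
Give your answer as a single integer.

Op 1: tick 6 -> clock=6.
Op 2: tick 8 -> clock=14.
Op 3: tick 6 -> clock=20.
Op 4: insert a.com -> 10.0.0.1 (expiry=20+6=26). clock=20
Op 5: insert c.com -> 10.0.0.3 (expiry=20+7=27). clock=20
Op 6: tick 2 -> clock=22.
Op 7: tick 11 -> clock=33. purged={a.com,c.com}
Op 8: insert b.com -> 10.0.0.7 (expiry=33+12=45). clock=33
Op 9: tick 7 -> clock=40.
Final cache (unexpired): {b.com} -> size=1

Answer: 1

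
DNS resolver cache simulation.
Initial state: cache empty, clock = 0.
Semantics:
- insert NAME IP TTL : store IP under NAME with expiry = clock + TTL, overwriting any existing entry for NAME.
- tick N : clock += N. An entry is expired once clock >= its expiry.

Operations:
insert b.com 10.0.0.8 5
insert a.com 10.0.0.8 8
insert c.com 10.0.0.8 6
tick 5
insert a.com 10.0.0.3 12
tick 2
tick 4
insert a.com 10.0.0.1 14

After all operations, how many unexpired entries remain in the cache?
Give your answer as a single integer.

Answer: 1

Derivation:
Op 1: insert b.com -> 10.0.0.8 (expiry=0+5=5). clock=0
Op 2: insert a.com -> 10.0.0.8 (expiry=0+8=8). clock=0
Op 3: insert c.com -> 10.0.0.8 (expiry=0+6=6). clock=0
Op 4: tick 5 -> clock=5. purged={b.com}
Op 5: insert a.com -> 10.0.0.3 (expiry=5+12=17). clock=5
Op 6: tick 2 -> clock=7. purged={c.com}
Op 7: tick 4 -> clock=11.
Op 8: insert a.com -> 10.0.0.1 (expiry=11+14=25). clock=11
Final cache (unexpired): {a.com} -> size=1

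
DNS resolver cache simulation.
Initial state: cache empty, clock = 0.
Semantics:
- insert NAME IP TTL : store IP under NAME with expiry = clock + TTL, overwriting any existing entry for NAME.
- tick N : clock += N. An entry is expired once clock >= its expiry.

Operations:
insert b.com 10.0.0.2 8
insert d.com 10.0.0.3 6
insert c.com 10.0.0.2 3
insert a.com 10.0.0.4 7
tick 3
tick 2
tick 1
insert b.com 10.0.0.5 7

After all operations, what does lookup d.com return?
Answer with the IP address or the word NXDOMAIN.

Op 1: insert b.com -> 10.0.0.2 (expiry=0+8=8). clock=0
Op 2: insert d.com -> 10.0.0.3 (expiry=0+6=6). clock=0
Op 3: insert c.com -> 10.0.0.2 (expiry=0+3=3). clock=0
Op 4: insert a.com -> 10.0.0.4 (expiry=0+7=7). clock=0
Op 5: tick 3 -> clock=3. purged={c.com}
Op 6: tick 2 -> clock=5.
Op 7: tick 1 -> clock=6. purged={d.com}
Op 8: insert b.com -> 10.0.0.5 (expiry=6+7=13). clock=6
lookup d.com: not in cache (expired or never inserted)

Answer: NXDOMAIN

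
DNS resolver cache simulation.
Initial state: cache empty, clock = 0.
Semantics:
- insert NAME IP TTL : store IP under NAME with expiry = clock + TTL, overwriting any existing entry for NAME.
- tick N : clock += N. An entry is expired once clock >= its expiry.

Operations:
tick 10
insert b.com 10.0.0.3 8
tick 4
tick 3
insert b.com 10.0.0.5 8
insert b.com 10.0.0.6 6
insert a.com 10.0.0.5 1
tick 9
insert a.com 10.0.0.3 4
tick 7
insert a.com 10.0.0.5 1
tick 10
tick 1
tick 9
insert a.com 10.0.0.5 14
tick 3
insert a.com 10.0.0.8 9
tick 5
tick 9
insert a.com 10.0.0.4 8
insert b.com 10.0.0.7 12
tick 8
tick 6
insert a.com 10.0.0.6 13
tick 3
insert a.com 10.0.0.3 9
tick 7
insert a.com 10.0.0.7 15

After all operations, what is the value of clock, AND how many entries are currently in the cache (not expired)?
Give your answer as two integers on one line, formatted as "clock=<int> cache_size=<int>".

Op 1: tick 10 -> clock=10.
Op 2: insert b.com -> 10.0.0.3 (expiry=10+8=18). clock=10
Op 3: tick 4 -> clock=14.
Op 4: tick 3 -> clock=17.
Op 5: insert b.com -> 10.0.0.5 (expiry=17+8=25). clock=17
Op 6: insert b.com -> 10.0.0.6 (expiry=17+6=23). clock=17
Op 7: insert a.com -> 10.0.0.5 (expiry=17+1=18). clock=17
Op 8: tick 9 -> clock=26. purged={a.com,b.com}
Op 9: insert a.com -> 10.0.0.3 (expiry=26+4=30). clock=26
Op 10: tick 7 -> clock=33. purged={a.com}
Op 11: insert a.com -> 10.0.0.5 (expiry=33+1=34). clock=33
Op 12: tick 10 -> clock=43. purged={a.com}
Op 13: tick 1 -> clock=44.
Op 14: tick 9 -> clock=53.
Op 15: insert a.com -> 10.0.0.5 (expiry=53+14=67). clock=53
Op 16: tick 3 -> clock=56.
Op 17: insert a.com -> 10.0.0.8 (expiry=56+9=65). clock=56
Op 18: tick 5 -> clock=61.
Op 19: tick 9 -> clock=70. purged={a.com}
Op 20: insert a.com -> 10.0.0.4 (expiry=70+8=78). clock=70
Op 21: insert b.com -> 10.0.0.7 (expiry=70+12=82). clock=70
Op 22: tick 8 -> clock=78. purged={a.com}
Op 23: tick 6 -> clock=84. purged={b.com}
Op 24: insert a.com -> 10.0.0.6 (expiry=84+13=97). clock=84
Op 25: tick 3 -> clock=87.
Op 26: insert a.com -> 10.0.0.3 (expiry=87+9=96). clock=87
Op 27: tick 7 -> clock=94.
Op 28: insert a.com -> 10.0.0.7 (expiry=94+15=109). clock=94
Final clock = 94
Final cache (unexpired): {a.com} -> size=1

Answer: clock=94 cache_size=1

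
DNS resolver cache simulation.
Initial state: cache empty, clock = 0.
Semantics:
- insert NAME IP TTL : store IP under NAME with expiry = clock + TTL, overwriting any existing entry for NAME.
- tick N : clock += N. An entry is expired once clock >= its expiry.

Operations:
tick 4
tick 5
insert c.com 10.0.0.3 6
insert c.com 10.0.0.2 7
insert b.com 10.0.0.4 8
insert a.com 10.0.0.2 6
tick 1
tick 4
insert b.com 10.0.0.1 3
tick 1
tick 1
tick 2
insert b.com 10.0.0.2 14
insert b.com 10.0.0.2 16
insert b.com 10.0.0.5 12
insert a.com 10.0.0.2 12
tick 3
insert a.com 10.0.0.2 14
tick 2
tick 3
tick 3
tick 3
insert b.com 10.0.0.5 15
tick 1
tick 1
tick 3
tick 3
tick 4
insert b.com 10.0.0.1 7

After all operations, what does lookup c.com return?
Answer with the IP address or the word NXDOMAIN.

Answer: NXDOMAIN

Derivation:
Op 1: tick 4 -> clock=4.
Op 2: tick 5 -> clock=9.
Op 3: insert c.com -> 10.0.0.3 (expiry=9+6=15). clock=9
Op 4: insert c.com -> 10.0.0.2 (expiry=9+7=16). clock=9
Op 5: insert b.com -> 10.0.0.4 (expiry=9+8=17). clock=9
Op 6: insert a.com -> 10.0.0.2 (expiry=9+6=15). clock=9
Op 7: tick 1 -> clock=10.
Op 8: tick 4 -> clock=14.
Op 9: insert b.com -> 10.0.0.1 (expiry=14+3=17). clock=14
Op 10: tick 1 -> clock=15. purged={a.com}
Op 11: tick 1 -> clock=16. purged={c.com}
Op 12: tick 2 -> clock=18. purged={b.com}
Op 13: insert b.com -> 10.0.0.2 (expiry=18+14=32). clock=18
Op 14: insert b.com -> 10.0.0.2 (expiry=18+16=34). clock=18
Op 15: insert b.com -> 10.0.0.5 (expiry=18+12=30). clock=18
Op 16: insert a.com -> 10.0.0.2 (expiry=18+12=30). clock=18
Op 17: tick 3 -> clock=21.
Op 18: insert a.com -> 10.0.0.2 (expiry=21+14=35). clock=21
Op 19: tick 2 -> clock=23.
Op 20: tick 3 -> clock=26.
Op 21: tick 3 -> clock=29.
Op 22: tick 3 -> clock=32. purged={b.com}
Op 23: insert b.com -> 10.0.0.5 (expiry=32+15=47). clock=32
Op 24: tick 1 -> clock=33.
Op 25: tick 1 -> clock=34.
Op 26: tick 3 -> clock=37. purged={a.com}
Op 27: tick 3 -> clock=40.
Op 28: tick 4 -> clock=44.
Op 29: insert b.com -> 10.0.0.1 (expiry=44+7=51). clock=44
lookup c.com: not in cache (expired or never inserted)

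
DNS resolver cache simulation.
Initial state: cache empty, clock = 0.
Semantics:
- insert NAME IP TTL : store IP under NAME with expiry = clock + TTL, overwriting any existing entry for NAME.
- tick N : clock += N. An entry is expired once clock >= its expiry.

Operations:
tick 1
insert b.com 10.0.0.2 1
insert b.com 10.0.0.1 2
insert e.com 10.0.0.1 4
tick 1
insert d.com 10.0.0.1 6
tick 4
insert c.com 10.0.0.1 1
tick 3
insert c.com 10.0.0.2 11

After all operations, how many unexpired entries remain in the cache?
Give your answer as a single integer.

Op 1: tick 1 -> clock=1.
Op 2: insert b.com -> 10.0.0.2 (expiry=1+1=2). clock=1
Op 3: insert b.com -> 10.0.0.1 (expiry=1+2=3). clock=1
Op 4: insert e.com -> 10.0.0.1 (expiry=1+4=5). clock=1
Op 5: tick 1 -> clock=2.
Op 6: insert d.com -> 10.0.0.1 (expiry=2+6=8). clock=2
Op 7: tick 4 -> clock=6. purged={b.com,e.com}
Op 8: insert c.com -> 10.0.0.1 (expiry=6+1=7). clock=6
Op 9: tick 3 -> clock=9. purged={c.com,d.com}
Op 10: insert c.com -> 10.0.0.2 (expiry=9+11=20). clock=9
Final cache (unexpired): {c.com} -> size=1

Answer: 1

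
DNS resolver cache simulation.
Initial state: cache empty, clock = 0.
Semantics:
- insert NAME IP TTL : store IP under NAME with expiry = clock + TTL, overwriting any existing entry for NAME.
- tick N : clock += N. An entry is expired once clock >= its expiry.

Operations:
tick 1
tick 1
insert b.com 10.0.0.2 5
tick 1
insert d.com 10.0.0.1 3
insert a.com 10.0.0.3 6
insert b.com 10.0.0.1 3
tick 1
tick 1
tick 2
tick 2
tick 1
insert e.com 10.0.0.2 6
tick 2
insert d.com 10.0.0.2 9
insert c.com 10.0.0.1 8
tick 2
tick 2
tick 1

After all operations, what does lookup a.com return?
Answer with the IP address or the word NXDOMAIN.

Op 1: tick 1 -> clock=1.
Op 2: tick 1 -> clock=2.
Op 3: insert b.com -> 10.0.0.2 (expiry=2+5=7). clock=2
Op 4: tick 1 -> clock=3.
Op 5: insert d.com -> 10.0.0.1 (expiry=3+3=6). clock=3
Op 6: insert a.com -> 10.0.0.3 (expiry=3+6=9). clock=3
Op 7: insert b.com -> 10.0.0.1 (expiry=3+3=6). clock=3
Op 8: tick 1 -> clock=4.
Op 9: tick 1 -> clock=5.
Op 10: tick 2 -> clock=7. purged={b.com,d.com}
Op 11: tick 2 -> clock=9. purged={a.com}
Op 12: tick 1 -> clock=10.
Op 13: insert e.com -> 10.0.0.2 (expiry=10+6=16). clock=10
Op 14: tick 2 -> clock=12.
Op 15: insert d.com -> 10.0.0.2 (expiry=12+9=21). clock=12
Op 16: insert c.com -> 10.0.0.1 (expiry=12+8=20). clock=12
Op 17: tick 2 -> clock=14.
Op 18: tick 2 -> clock=16. purged={e.com}
Op 19: tick 1 -> clock=17.
lookup a.com: not in cache (expired or never inserted)

Answer: NXDOMAIN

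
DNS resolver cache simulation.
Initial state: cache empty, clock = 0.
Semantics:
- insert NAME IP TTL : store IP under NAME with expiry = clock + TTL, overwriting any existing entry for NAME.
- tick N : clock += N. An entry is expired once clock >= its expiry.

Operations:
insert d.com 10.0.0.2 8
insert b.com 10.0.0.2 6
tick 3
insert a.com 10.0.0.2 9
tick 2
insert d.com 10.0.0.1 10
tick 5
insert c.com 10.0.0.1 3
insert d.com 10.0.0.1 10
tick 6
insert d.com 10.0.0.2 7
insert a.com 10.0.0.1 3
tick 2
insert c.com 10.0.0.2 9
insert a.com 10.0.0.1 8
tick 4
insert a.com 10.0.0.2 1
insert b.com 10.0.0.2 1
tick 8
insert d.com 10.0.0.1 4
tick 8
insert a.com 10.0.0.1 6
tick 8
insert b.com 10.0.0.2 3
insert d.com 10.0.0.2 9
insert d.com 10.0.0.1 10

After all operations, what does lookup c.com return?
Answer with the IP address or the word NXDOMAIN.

Answer: NXDOMAIN

Derivation:
Op 1: insert d.com -> 10.0.0.2 (expiry=0+8=8). clock=0
Op 2: insert b.com -> 10.0.0.2 (expiry=0+6=6). clock=0
Op 3: tick 3 -> clock=3.
Op 4: insert a.com -> 10.0.0.2 (expiry=3+9=12). clock=3
Op 5: tick 2 -> clock=5.
Op 6: insert d.com -> 10.0.0.1 (expiry=5+10=15). clock=5
Op 7: tick 5 -> clock=10. purged={b.com}
Op 8: insert c.com -> 10.0.0.1 (expiry=10+3=13). clock=10
Op 9: insert d.com -> 10.0.0.1 (expiry=10+10=20). clock=10
Op 10: tick 6 -> clock=16. purged={a.com,c.com}
Op 11: insert d.com -> 10.0.0.2 (expiry=16+7=23). clock=16
Op 12: insert a.com -> 10.0.0.1 (expiry=16+3=19). clock=16
Op 13: tick 2 -> clock=18.
Op 14: insert c.com -> 10.0.0.2 (expiry=18+9=27). clock=18
Op 15: insert a.com -> 10.0.0.1 (expiry=18+8=26). clock=18
Op 16: tick 4 -> clock=22.
Op 17: insert a.com -> 10.0.0.2 (expiry=22+1=23). clock=22
Op 18: insert b.com -> 10.0.0.2 (expiry=22+1=23). clock=22
Op 19: tick 8 -> clock=30. purged={a.com,b.com,c.com,d.com}
Op 20: insert d.com -> 10.0.0.1 (expiry=30+4=34). clock=30
Op 21: tick 8 -> clock=38. purged={d.com}
Op 22: insert a.com -> 10.0.0.1 (expiry=38+6=44). clock=38
Op 23: tick 8 -> clock=46. purged={a.com}
Op 24: insert b.com -> 10.0.0.2 (expiry=46+3=49). clock=46
Op 25: insert d.com -> 10.0.0.2 (expiry=46+9=55). clock=46
Op 26: insert d.com -> 10.0.0.1 (expiry=46+10=56). clock=46
lookup c.com: not in cache (expired or never inserted)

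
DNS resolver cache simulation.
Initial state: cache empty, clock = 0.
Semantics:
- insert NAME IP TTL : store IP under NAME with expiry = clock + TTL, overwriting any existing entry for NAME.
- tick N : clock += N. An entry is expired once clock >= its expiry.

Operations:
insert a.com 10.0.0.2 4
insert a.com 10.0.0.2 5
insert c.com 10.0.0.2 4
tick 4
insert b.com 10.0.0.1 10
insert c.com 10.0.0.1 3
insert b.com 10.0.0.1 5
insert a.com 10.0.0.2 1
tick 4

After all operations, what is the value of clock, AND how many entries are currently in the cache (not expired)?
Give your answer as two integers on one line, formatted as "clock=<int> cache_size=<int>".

Answer: clock=8 cache_size=1

Derivation:
Op 1: insert a.com -> 10.0.0.2 (expiry=0+4=4). clock=0
Op 2: insert a.com -> 10.0.0.2 (expiry=0+5=5). clock=0
Op 3: insert c.com -> 10.0.0.2 (expiry=0+4=4). clock=0
Op 4: tick 4 -> clock=4. purged={c.com}
Op 5: insert b.com -> 10.0.0.1 (expiry=4+10=14). clock=4
Op 6: insert c.com -> 10.0.0.1 (expiry=4+3=7). clock=4
Op 7: insert b.com -> 10.0.0.1 (expiry=4+5=9). clock=4
Op 8: insert a.com -> 10.0.0.2 (expiry=4+1=5). clock=4
Op 9: tick 4 -> clock=8. purged={a.com,c.com}
Final clock = 8
Final cache (unexpired): {b.com} -> size=1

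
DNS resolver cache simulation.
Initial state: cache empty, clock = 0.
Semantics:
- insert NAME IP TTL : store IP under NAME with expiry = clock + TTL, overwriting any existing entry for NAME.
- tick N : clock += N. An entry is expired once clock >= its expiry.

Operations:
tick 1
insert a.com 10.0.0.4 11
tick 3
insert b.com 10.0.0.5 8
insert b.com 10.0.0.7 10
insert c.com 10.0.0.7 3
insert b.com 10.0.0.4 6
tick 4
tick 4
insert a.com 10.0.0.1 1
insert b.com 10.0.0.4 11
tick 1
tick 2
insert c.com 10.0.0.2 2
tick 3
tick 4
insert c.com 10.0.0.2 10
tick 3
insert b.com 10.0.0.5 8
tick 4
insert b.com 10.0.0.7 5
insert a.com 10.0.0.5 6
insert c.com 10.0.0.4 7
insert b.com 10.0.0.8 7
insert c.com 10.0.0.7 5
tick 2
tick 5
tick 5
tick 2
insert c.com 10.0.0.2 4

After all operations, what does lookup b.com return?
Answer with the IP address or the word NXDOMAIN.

Op 1: tick 1 -> clock=1.
Op 2: insert a.com -> 10.0.0.4 (expiry=1+11=12). clock=1
Op 3: tick 3 -> clock=4.
Op 4: insert b.com -> 10.0.0.5 (expiry=4+8=12). clock=4
Op 5: insert b.com -> 10.0.0.7 (expiry=4+10=14). clock=4
Op 6: insert c.com -> 10.0.0.7 (expiry=4+3=7). clock=4
Op 7: insert b.com -> 10.0.0.4 (expiry=4+6=10). clock=4
Op 8: tick 4 -> clock=8. purged={c.com}
Op 9: tick 4 -> clock=12. purged={a.com,b.com}
Op 10: insert a.com -> 10.0.0.1 (expiry=12+1=13). clock=12
Op 11: insert b.com -> 10.0.0.4 (expiry=12+11=23). clock=12
Op 12: tick 1 -> clock=13. purged={a.com}
Op 13: tick 2 -> clock=15.
Op 14: insert c.com -> 10.0.0.2 (expiry=15+2=17). clock=15
Op 15: tick 3 -> clock=18. purged={c.com}
Op 16: tick 4 -> clock=22.
Op 17: insert c.com -> 10.0.0.2 (expiry=22+10=32). clock=22
Op 18: tick 3 -> clock=25. purged={b.com}
Op 19: insert b.com -> 10.0.0.5 (expiry=25+8=33). clock=25
Op 20: tick 4 -> clock=29.
Op 21: insert b.com -> 10.0.0.7 (expiry=29+5=34). clock=29
Op 22: insert a.com -> 10.0.0.5 (expiry=29+6=35). clock=29
Op 23: insert c.com -> 10.0.0.4 (expiry=29+7=36). clock=29
Op 24: insert b.com -> 10.0.0.8 (expiry=29+7=36). clock=29
Op 25: insert c.com -> 10.0.0.7 (expiry=29+5=34). clock=29
Op 26: tick 2 -> clock=31.
Op 27: tick 5 -> clock=36. purged={a.com,b.com,c.com}
Op 28: tick 5 -> clock=41.
Op 29: tick 2 -> clock=43.
Op 30: insert c.com -> 10.0.0.2 (expiry=43+4=47). clock=43
lookup b.com: not in cache (expired or never inserted)

Answer: NXDOMAIN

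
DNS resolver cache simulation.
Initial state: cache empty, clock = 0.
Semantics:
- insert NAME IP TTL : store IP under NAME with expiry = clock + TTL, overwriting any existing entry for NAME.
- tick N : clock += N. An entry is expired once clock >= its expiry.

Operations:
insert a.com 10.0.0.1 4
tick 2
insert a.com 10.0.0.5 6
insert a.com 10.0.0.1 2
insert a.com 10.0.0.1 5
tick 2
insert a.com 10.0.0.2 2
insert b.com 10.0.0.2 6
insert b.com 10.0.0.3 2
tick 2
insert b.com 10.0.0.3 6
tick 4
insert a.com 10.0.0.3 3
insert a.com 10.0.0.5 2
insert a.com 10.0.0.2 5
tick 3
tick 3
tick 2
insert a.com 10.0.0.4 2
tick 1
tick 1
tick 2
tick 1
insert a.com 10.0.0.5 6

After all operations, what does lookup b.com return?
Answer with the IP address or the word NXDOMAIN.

Answer: NXDOMAIN

Derivation:
Op 1: insert a.com -> 10.0.0.1 (expiry=0+4=4). clock=0
Op 2: tick 2 -> clock=2.
Op 3: insert a.com -> 10.0.0.5 (expiry=2+6=8). clock=2
Op 4: insert a.com -> 10.0.0.1 (expiry=2+2=4). clock=2
Op 5: insert a.com -> 10.0.0.1 (expiry=2+5=7). clock=2
Op 6: tick 2 -> clock=4.
Op 7: insert a.com -> 10.0.0.2 (expiry=4+2=6). clock=4
Op 8: insert b.com -> 10.0.0.2 (expiry=4+6=10). clock=4
Op 9: insert b.com -> 10.0.0.3 (expiry=4+2=6). clock=4
Op 10: tick 2 -> clock=6. purged={a.com,b.com}
Op 11: insert b.com -> 10.0.0.3 (expiry=6+6=12). clock=6
Op 12: tick 4 -> clock=10.
Op 13: insert a.com -> 10.0.0.3 (expiry=10+3=13). clock=10
Op 14: insert a.com -> 10.0.0.5 (expiry=10+2=12). clock=10
Op 15: insert a.com -> 10.0.0.2 (expiry=10+5=15). clock=10
Op 16: tick 3 -> clock=13. purged={b.com}
Op 17: tick 3 -> clock=16. purged={a.com}
Op 18: tick 2 -> clock=18.
Op 19: insert a.com -> 10.0.0.4 (expiry=18+2=20). clock=18
Op 20: tick 1 -> clock=19.
Op 21: tick 1 -> clock=20. purged={a.com}
Op 22: tick 2 -> clock=22.
Op 23: tick 1 -> clock=23.
Op 24: insert a.com -> 10.0.0.5 (expiry=23+6=29). clock=23
lookup b.com: not in cache (expired or never inserted)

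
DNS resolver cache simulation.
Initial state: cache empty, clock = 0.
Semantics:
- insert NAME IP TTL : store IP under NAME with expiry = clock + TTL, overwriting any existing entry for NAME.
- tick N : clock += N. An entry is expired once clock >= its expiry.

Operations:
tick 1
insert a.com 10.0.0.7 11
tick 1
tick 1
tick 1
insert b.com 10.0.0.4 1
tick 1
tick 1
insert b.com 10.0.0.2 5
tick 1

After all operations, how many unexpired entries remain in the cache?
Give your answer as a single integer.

Op 1: tick 1 -> clock=1.
Op 2: insert a.com -> 10.0.0.7 (expiry=1+11=12). clock=1
Op 3: tick 1 -> clock=2.
Op 4: tick 1 -> clock=3.
Op 5: tick 1 -> clock=4.
Op 6: insert b.com -> 10.0.0.4 (expiry=4+1=5). clock=4
Op 7: tick 1 -> clock=5. purged={b.com}
Op 8: tick 1 -> clock=6.
Op 9: insert b.com -> 10.0.0.2 (expiry=6+5=11). clock=6
Op 10: tick 1 -> clock=7.
Final cache (unexpired): {a.com,b.com} -> size=2

Answer: 2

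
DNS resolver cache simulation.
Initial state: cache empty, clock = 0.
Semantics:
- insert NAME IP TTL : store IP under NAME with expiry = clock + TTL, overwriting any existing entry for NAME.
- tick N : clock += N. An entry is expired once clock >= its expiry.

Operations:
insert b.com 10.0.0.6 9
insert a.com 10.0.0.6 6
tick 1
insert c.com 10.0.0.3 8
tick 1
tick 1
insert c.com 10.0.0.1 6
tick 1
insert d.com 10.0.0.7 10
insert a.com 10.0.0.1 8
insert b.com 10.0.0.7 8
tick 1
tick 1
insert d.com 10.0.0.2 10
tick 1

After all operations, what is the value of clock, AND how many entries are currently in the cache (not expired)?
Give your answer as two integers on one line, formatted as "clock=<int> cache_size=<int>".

Op 1: insert b.com -> 10.0.0.6 (expiry=0+9=9). clock=0
Op 2: insert a.com -> 10.0.0.6 (expiry=0+6=6). clock=0
Op 3: tick 1 -> clock=1.
Op 4: insert c.com -> 10.0.0.3 (expiry=1+8=9). clock=1
Op 5: tick 1 -> clock=2.
Op 6: tick 1 -> clock=3.
Op 7: insert c.com -> 10.0.0.1 (expiry=3+6=9). clock=3
Op 8: tick 1 -> clock=4.
Op 9: insert d.com -> 10.0.0.7 (expiry=4+10=14). clock=4
Op 10: insert a.com -> 10.0.0.1 (expiry=4+8=12). clock=4
Op 11: insert b.com -> 10.0.0.7 (expiry=4+8=12). clock=4
Op 12: tick 1 -> clock=5.
Op 13: tick 1 -> clock=6.
Op 14: insert d.com -> 10.0.0.2 (expiry=6+10=16). clock=6
Op 15: tick 1 -> clock=7.
Final clock = 7
Final cache (unexpired): {a.com,b.com,c.com,d.com} -> size=4

Answer: clock=7 cache_size=4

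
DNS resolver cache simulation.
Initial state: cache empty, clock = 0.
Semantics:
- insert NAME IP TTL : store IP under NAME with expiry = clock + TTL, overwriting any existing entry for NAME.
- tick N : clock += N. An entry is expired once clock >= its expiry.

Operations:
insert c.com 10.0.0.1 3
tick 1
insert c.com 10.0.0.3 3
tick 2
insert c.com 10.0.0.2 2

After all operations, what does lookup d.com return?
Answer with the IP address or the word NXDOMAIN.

Op 1: insert c.com -> 10.0.0.1 (expiry=0+3=3). clock=0
Op 2: tick 1 -> clock=1.
Op 3: insert c.com -> 10.0.0.3 (expiry=1+3=4). clock=1
Op 4: tick 2 -> clock=3.
Op 5: insert c.com -> 10.0.0.2 (expiry=3+2=5). clock=3
lookup d.com: not in cache (expired or never inserted)

Answer: NXDOMAIN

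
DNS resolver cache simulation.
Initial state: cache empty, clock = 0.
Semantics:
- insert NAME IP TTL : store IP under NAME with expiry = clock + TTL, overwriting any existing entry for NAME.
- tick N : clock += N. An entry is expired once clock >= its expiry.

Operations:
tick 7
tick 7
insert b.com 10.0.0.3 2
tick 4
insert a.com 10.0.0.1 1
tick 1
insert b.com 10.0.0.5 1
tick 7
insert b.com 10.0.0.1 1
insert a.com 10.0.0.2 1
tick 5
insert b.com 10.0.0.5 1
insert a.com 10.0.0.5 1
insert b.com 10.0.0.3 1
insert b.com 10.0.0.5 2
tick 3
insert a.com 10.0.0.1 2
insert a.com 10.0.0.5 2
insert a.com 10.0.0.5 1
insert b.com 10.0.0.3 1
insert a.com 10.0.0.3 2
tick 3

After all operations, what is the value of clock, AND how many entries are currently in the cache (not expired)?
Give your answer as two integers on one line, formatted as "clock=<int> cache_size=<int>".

Answer: clock=37 cache_size=0

Derivation:
Op 1: tick 7 -> clock=7.
Op 2: tick 7 -> clock=14.
Op 3: insert b.com -> 10.0.0.3 (expiry=14+2=16). clock=14
Op 4: tick 4 -> clock=18. purged={b.com}
Op 5: insert a.com -> 10.0.0.1 (expiry=18+1=19). clock=18
Op 6: tick 1 -> clock=19. purged={a.com}
Op 7: insert b.com -> 10.0.0.5 (expiry=19+1=20). clock=19
Op 8: tick 7 -> clock=26. purged={b.com}
Op 9: insert b.com -> 10.0.0.1 (expiry=26+1=27). clock=26
Op 10: insert a.com -> 10.0.0.2 (expiry=26+1=27). clock=26
Op 11: tick 5 -> clock=31. purged={a.com,b.com}
Op 12: insert b.com -> 10.0.0.5 (expiry=31+1=32). clock=31
Op 13: insert a.com -> 10.0.0.5 (expiry=31+1=32). clock=31
Op 14: insert b.com -> 10.0.0.3 (expiry=31+1=32). clock=31
Op 15: insert b.com -> 10.0.0.5 (expiry=31+2=33). clock=31
Op 16: tick 3 -> clock=34. purged={a.com,b.com}
Op 17: insert a.com -> 10.0.0.1 (expiry=34+2=36). clock=34
Op 18: insert a.com -> 10.0.0.5 (expiry=34+2=36). clock=34
Op 19: insert a.com -> 10.0.0.5 (expiry=34+1=35). clock=34
Op 20: insert b.com -> 10.0.0.3 (expiry=34+1=35). clock=34
Op 21: insert a.com -> 10.0.0.3 (expiry=34+2=36). clock=34
Op 22: tick 3 -> clock=37. purged={a.com,b.com}
Final clock = 37
Final cache (unexpired): {} -> size=0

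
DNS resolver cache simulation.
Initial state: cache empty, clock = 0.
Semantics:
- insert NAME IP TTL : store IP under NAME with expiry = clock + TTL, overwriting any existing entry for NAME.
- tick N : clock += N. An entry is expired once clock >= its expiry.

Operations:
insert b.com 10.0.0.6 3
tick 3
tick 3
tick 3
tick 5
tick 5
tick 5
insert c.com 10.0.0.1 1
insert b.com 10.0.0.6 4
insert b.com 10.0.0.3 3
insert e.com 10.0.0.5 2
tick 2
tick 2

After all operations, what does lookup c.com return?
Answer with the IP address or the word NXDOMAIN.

Op 1: insert b.com -> 10.0.0.6 (expiry=0+3=3). clock=0
Op 2: tick 3 -> clock=3. purged={b.com}
Op 3: tick 3 -> clock=6.
Op 4: tick 3 -> clock=9.
Op 5: tick 5 -> clock=14.
Op 6: tick 5 -> clock=19.
Op 7: tick 5 -> clock=24.
Op 8: insert c.com -> 10.0.0.1 (expiry=24+1=25). clock=24
Op 9: insert b.com -> 10.0.0.6 (expiry=24+4=28). clock=24
Op 10: insert b.com -> 10.0.0.3 (expiry=24+3=27). clock=24
Op 11: insert e.com -> 10.0.0.5 (expiry=24+2=26). clock=24
Op 12: tick 2 -> clock=26. purged={c.com,e.com}
Op 13: tick 2 -> clock=28. purged={b.com}
lookup c.com: not in cache (expired or never inserted)

Answer: NXDOMAIN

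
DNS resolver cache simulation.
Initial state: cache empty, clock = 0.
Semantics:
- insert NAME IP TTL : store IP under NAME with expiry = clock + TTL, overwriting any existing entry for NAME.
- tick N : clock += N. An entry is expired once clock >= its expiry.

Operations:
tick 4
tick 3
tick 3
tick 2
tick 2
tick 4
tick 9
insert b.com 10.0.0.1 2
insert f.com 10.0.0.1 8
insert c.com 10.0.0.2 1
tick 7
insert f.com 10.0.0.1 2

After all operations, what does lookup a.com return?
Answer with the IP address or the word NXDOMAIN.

Answer: NXDOMAIN

Derivation:
Op 1: tick 4 -> clock=4.
Op 2: tick 3 -> clock=7.
Op 3: tick 3 -> clock=10.
Op 4: tick 2 -> clock=12.
Op 5: tick 2 -> clock=14.
Op 6: tick 4 -> clock=18.
Op 7: tick 9 -> clock=27.
Op 8: insert b.com -> 10.0.0.1 (expiry=27+2=29). clock=27
Op 9: insert f.com -> 10.0.0.1 (expiry=27+8=35). clock=27
Op 10: insert c.com -> 10.0.0.2 (expiry=27+1=28). clock=27
Op 11: tick 7 -> clock=34. purged={b.com,c.com}
Op 12: insert f.com -> 10.0.0.1 (expiry=34+2=36). clock=34
lookup a.com: not in cache (expired or never inserted)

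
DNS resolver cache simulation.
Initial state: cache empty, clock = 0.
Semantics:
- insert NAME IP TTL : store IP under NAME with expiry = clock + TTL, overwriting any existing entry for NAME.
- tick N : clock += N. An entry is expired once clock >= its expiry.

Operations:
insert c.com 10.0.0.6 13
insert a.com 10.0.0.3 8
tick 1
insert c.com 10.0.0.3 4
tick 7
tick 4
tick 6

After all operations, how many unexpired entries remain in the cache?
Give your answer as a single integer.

Op 1: insert c.com -> 10.0.0.6 (expiry=0+13=13). clock=0
Op 2: insert a.com -> 10.0.0.3 (expiry=0+8=8). clock=0
Op 3: tick 1 -> clock=1.
Op 4: insert c.com -> 10.0.0.3 (expiry=1+4=5). clock=1
Op 5: tick 7 -> clock=8. purged={a.com,c.com}
Op 6: tick 4 -> clock=12.
Op 7: tick 6 -> clock=18.
Final cache (unexpired): {} -> size=0

Answer: 0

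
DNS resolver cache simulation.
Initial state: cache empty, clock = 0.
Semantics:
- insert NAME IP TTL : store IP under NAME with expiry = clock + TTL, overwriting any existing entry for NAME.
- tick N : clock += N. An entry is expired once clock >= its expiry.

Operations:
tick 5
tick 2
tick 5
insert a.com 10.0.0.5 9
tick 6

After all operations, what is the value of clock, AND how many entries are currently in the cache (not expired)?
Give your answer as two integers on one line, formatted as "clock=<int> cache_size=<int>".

Answer: clock=18 cache_size=1

Derivation:
Op 1: tick 5 -> clock=5.
Op 2: tick 2 -> clock=7.
Op 3: tick 5 -> clock=12.
Op 4: insert a.com -> 10.0.0.5 (expiry=12+9=21). clock=12
Op 5: tick 6 -> clock=18.
Final clock = 18
Final cache (unexpired): {a.com} -> size=1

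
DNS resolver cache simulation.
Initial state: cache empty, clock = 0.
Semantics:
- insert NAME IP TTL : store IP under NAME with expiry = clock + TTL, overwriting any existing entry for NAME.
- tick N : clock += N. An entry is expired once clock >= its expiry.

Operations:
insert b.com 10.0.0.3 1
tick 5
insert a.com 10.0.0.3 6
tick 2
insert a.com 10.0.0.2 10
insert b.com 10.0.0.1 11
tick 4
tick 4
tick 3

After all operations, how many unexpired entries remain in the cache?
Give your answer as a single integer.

Answer: 0

Derivation:
Op 1: insert b.com -> 10.0.0.3 (expiry=0+1=1). clock=0
Op 2: tick 5 -> clock=5. purged={b.com}
Op 3: insert a.com -> 10.0.0.3 (expiry=5+6=11). clock=5
Op 4: tick 2 -> clock=7.
Op 5: insert a.com -> 10.0.0.2 (expiry=7+10=17). clock=7
Op 6: insert b.com -> 10.0.0.1 (expiry=7+11=18). clock=7
Op 7: tick 4 -> clock=11.
Op 8: tick 4 -> clock=15.
Op 9: tick 3 -> clock=18. purged={a.com,b.com}
Final cache (unexpired): {} -> size=0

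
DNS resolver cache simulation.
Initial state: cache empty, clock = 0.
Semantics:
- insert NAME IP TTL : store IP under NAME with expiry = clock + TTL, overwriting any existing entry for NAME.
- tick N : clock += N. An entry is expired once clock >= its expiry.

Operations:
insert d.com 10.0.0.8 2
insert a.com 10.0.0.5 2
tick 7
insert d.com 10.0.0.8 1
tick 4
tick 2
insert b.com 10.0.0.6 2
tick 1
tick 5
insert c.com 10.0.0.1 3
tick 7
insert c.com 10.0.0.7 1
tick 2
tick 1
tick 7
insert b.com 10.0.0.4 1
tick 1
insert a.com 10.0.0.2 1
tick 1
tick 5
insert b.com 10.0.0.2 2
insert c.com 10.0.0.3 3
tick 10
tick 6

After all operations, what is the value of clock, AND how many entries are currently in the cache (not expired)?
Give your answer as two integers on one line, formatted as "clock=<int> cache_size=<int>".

Op 1: insert d.com -> 10.0.0.8 (expiry=0+2=2). clock=0
Op 2: insert a.com -> 10.0.0.5 (expiry=0+2=2). clock=0
Op 3: tick 7 -> clock=7. purged={a.com,d.com}
Op 4: insert d.com -> 10.0.0.8 (expiry=7+1=8). clock=7
Op 5: tick 4 -> clock=11. purged={d.com}
Op 6: tick 2 -> clock=13.
Op 7: insert b.com -> 10.0.0.6 (expiry=13+2=15). clock=13
Op 8: tick 1 -> clock=14.
Op 9: tick 5 -> clock=19. purged={b.com}
Op 10: insert c.com -> 10.0.0.1 (expiry=19+3=22). clock=19
Op 11: tick 7 -> clock=26. purged={c.com}
Op 12: insert c.com -> 10.0.0.7 (expiry=26+1=27). clock=26
Op 13: tick 2 -> clock=28. purged={c.com}
Op 14: tick 1 -> clock=29.
Op 15: tick 7 -> clock=36.
Op 16: insert b.com -> 10.0.0.4 (expiry=36+1=37). clock=36
Op 17: tick 1 -> clock=37. purged={b.com}
Op 18: insert a.com -> 10.0.0.2 (expiry=37+1=38). clock=37
Op 19: tick 1 -> clock=38. purged={a.com}
Op 20: tick 5 -> clock=43.
Op 21: insert b.com -> 10.0.0.2 (expiry=43+2=45). clock=43
Op 22: insert c.com -> 10.0.0.3 (expiry=43+3=46). clock=43
Op 23: tick 10 -> clock=53. purged={b.com,c.com}
Op 24: tick 6 -> clock=59.
Final clock = 59
Final cache (unexpired): {} -> size=0

Answer: clock=59 cache_size=0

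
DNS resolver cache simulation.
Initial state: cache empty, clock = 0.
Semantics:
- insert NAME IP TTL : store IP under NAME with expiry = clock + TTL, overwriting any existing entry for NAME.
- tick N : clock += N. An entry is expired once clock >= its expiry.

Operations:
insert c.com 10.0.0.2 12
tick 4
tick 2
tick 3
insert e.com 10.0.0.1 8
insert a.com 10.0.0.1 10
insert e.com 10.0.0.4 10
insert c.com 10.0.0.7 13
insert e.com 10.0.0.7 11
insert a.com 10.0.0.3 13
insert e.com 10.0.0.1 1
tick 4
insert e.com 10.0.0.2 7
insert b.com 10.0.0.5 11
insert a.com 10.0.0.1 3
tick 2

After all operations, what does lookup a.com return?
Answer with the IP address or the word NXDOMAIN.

Answer: 10.0.0.1

Derivation:
Op 1: insert c.com -> 10.0.0.2 (expiry=0+12=12). clock=0
Op 2: tick 4 -> clock=4.
Op 3: tick 2 -> clock=6.
Op 4: tick 3 -> clock=9.
Op 5: insert e.com -> 10.0.0.1 (expiry=9+8=17). clock=9
Op 6: insert a.com -> 10.0.0.1 (expiry=9+10=19). clock=9
Op 7: insert e.com -> 10.0.0.4 (expiry=9+10=19). clock=9
Op 8: insert c.com -> 10.0.0.7 (expiry=9+13=22). clock=9
Op 9: insert e.com -> 10.0.0.7 (expiry=9+11=20). clock=9
Op 10: insert a.com -> 10.0.0.3 (expiry=9+13=22). clock=9
Op 11: insert e.com -> 10.0.0.1 (expiry=9+1=10). clock=9
Op 12: tick 4 -> clock=13. purged={e.com}
Op 13: insert e.com -> 10.0.0.2 (expiry=13+7=20). clock=13
Op 14: insert b.com -> 10.0.0.5 (expiry=13+11=24). clock=13
Op 15: insert a.com -> 10.0.0.1 (expiry=13+3=16). clock=13
Op 16: tick 2 -> clock=15.
lookup a.com: present, ip=10.0.0.1 expiry=16 > clock=15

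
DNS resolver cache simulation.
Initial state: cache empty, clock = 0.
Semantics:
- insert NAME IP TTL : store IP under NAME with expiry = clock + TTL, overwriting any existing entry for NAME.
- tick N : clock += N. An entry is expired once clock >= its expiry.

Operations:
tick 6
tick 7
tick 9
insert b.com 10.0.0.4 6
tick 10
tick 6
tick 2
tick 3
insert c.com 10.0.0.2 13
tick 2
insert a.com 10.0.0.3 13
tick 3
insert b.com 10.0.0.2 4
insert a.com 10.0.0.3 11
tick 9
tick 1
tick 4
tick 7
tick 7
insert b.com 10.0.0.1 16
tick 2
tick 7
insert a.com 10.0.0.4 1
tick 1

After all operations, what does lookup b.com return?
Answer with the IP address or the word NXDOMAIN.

Op 1: tick 6 -> clock=6.
Op 2: tick 7 -> clock=13.
Op 3: tick 9 -> clock=22.
Op 4: insert b.com -> 10.0.0.4 (expiry=22+6=28). clock=22
Op 5: tick 10 -> clock=32. purged={b.com}
Op 6: tick 6 -> clock=38.
Op 7: tick 2 -> clock=40.
Op 8: tick 3 -> clock=43.
Op 9: insert c.com -> 10.0.0.2 (expiry=43+13=56). clock=43
Op 10: tick 2 -> clock=45.
Op 11: insert a.com -> 10.0.0.3 (expiry=45+13=58). clock=45
Op 12: tick 3 -> clock=48.
Op 13: insert b.com -> 10.0.0.2 (expiry=48+4=52). clock=48
Op 14: insert a.com -> 10.0.0.3 (expiry=48+11=59). clock=48
Op 15: tick 9 -> clock=57. purged={b.com,c.com}
Op 16: tick 1 -> clock=58.
Op 17: tick 4 -> clock=62. purged={a.com}
Op 18: tick 7 -> clock=69.
Op 19: tick 7 -> clock=76.
Op 20: insert b.com -> 10.0.0.1 (expiry=76+16=92). clock=76
Op 21: tick 2 -> clock=78.
Op 22: tick 7 -> clock=85.
Op 23: insert a.com -> 10.0.0.4 (expiry=85+1=86). clock=85
Op 24: tick 1 -> clock=86. purged={a.com}
lookup b.com: present, ip=10.0.0.1 expiry=92 > clock=86

Answer: 10.0.0.1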